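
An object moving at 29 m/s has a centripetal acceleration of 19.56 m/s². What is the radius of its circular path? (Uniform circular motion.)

r = v²/a_c = 29²/19.56 = 43.0 m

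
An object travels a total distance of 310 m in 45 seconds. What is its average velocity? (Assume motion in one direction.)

v_avg = Δd / Δt = 310 / 45 = 6.89 m/s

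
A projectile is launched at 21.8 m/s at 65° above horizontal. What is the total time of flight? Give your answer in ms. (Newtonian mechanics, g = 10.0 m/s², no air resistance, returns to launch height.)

T = 2 × v₀ × sin(θ) / g = 2 × 21.8 × sin(65°) / 10.0 = 2 × 21.8 × 0.9063078 / 10.0 = 3.951502 s
T = 3.951502 s / 0.001 = 3952 ms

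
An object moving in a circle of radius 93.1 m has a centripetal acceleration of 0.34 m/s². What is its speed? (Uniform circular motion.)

v = √(a_c × r) = √(0.34 × 93.1) = 5.63 m/s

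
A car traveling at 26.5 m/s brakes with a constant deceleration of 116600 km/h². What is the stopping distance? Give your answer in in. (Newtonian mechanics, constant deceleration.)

a = 116600 km/h² × 7.716049382716049e-05 = 8.99691 m/s²
d = v₀² / (2a) = 26.5² / (2 × 8.99691) = 702.25 / 17.9938 = 39.0273 m
d = 39.0273 m / 0.0254 = 1537 in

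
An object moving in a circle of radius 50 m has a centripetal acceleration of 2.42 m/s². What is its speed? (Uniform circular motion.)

v = √(a_c × r) = √(2.42 × 50) = 11.0 m/s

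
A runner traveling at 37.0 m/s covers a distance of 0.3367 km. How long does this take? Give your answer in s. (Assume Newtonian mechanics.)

d = 0.3367 km × 1000.0 = 336.7 m
t = d / v = 336.7 / 37.0 = 9.1 s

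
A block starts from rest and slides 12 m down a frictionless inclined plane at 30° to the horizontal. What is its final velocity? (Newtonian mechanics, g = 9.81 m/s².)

a = g sin(θ) = 9.81 × sin(30°) = 4.905 m/s²
v = √(2ad) = √(2 × 4.905 × 12) = 10.85 m/s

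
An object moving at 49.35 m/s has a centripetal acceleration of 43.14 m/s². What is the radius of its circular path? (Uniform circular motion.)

r = v²/a_c = 49.35²/43.14 = 56.45 m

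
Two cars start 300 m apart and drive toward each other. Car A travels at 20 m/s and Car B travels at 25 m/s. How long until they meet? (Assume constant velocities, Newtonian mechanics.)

Combined speed: v_combined = 20 + 25 = 45 m/s
Time to meet: t = d/v_combined = 300/45 = 6.67 s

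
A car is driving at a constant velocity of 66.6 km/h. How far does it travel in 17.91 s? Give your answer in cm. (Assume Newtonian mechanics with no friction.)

v = 66.6 km/h × 0.2777777777777778 = 18.5 m/s
d = v × t = 18.5 × 17.91 = 331.335 m
d = 331.335 m / 0.01 = 33130 cm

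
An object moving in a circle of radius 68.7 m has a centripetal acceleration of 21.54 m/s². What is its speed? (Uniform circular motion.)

v = √(a_c × r) = √(21.54 × 68.7) = 38.47 m/s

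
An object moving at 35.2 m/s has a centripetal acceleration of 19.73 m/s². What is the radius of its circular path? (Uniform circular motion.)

r = v²/a_c = 35.2²/19.73 = 62.8 m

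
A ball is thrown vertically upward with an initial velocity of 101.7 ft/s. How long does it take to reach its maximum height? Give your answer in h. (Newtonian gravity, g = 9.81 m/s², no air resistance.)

v₀ = 101.7 ft/s × 0.3048 = 30.9982 m/s
t_up = v₀ / g = 30.9982 / 9.81 = 3.15986 s
t_up = 3.15986 s / 3600.0 = 0.0008777 h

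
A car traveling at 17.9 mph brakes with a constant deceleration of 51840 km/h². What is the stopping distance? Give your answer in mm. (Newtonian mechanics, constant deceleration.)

v₀ = 17.9 mph × 0.44704 = 8.00202 m/s
a = 51840 km/h² × 7.716049382716049e-05 = 4.0 m/s²
d = v₀² / (2a) = 8.00202² / (2 × 4.0) = 64.0323 / 8.0 = 8.00404 m
d = 8.00404 m / 0.001 = 8004 mm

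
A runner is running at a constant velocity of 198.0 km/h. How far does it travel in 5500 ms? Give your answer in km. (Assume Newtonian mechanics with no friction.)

v = 198.0 km/h × 0.2777777777777778 = 55.0 m/s
t = 5500 ms × 0.001 = 5.5 s
d = v × t = 55.0 × 5.5 = 302.5 m
d = 302.5 m / 1000.0 = 0.3025 km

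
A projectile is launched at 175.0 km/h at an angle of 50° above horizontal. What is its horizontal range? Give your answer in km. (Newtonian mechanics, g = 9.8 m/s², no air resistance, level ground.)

v₀ = 175.0 km/h × 0.2777777777777778 = 48.6111 m/s
R = v₀² × sin(2θ) / g = 48.6111² × sin(2 × 50°) / 9.8 = 2363.04 × 0.984808 / 9.8 = 237.463 m
R = 237.463 m / 1000.0 = 0.2375 km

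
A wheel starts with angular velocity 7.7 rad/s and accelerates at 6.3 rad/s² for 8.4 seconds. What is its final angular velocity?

ω = ω₀ + αt = 7.7 + 6.3 × 8.4 = 60.62 rad/s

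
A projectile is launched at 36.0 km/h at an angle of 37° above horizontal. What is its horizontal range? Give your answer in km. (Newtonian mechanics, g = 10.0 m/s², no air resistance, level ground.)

v₀ = 36.0 km/h × 0.2777777777777778 = 10.0 m/s
R = v₀² × sin(2θ) / g = 10.0² × sin(2 × 37°) / 10.0 = 100.0 × 0.961262 / 10.0 = 9.61262 m
R = 9.61262 m / 1000.0 = 0.009613 km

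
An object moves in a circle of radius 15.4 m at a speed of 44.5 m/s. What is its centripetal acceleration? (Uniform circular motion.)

a_c = v²/r = 44.5²/15.4 = 1980.25/15.4 = 128.59 m/s²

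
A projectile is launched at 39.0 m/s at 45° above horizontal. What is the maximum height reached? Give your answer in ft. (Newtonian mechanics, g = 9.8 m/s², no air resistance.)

H = v₀² × sin²(θ) / (2g) = 39.0² × sin(45°)² / (2 × 9.8) = 1521.0 × 0.5 / 19.6 = 38.801 m
H = 38.801 m / 0.3048 = 127.3 ft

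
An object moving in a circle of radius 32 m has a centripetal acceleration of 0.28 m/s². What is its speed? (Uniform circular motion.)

v = √(a_c × r) = √(0.28 × 32) = 2.99 m/s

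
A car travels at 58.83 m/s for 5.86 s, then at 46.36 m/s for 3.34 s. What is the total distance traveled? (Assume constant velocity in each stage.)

d₁ = v₁t₁ = 58.83 × 5.86 = 344.7438 m
d₂ = v₂t₂ = 46.36 × 3.34 = 154.8424 m
d_total = 344.7438 + 154.8424 = 499.59 m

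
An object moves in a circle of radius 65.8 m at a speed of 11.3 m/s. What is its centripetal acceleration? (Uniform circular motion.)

a_c = v²/r = 11.3²/65.8 = 127.69/65.8 = 1.94 m/s²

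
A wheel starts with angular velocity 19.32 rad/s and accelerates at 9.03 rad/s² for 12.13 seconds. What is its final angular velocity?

ω = ω₀ + αt = 19.32 + 9.03 × 12.13 = 128.85 rad/s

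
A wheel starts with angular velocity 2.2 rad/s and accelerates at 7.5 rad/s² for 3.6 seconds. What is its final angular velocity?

ω = ω₀ + αt = 2.2 + 7.5 × 3.6 = 29.2 rad/s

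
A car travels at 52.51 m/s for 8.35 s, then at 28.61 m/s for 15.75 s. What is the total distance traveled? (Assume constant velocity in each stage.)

d₁ = v₁t₁ = 52.51 × 8.35 = 438.4585 m
d₂ = v₂t₂ = 28.61 × 15.75 = 450.6075 m
d_total = 438.4585 + 450.6075 = 889.07 m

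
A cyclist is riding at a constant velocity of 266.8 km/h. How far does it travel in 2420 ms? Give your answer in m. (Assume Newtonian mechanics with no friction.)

v = 266.8 km/h × 0.2777777777777778 = 74.1111 m/s
t = 2420 ms × 0.001 = 2.42 s
d = v × t = 74.1111 × 2.42 = 179.3 m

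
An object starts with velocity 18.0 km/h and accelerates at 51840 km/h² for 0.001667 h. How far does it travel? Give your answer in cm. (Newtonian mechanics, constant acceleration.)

v₀ = 18.0 km/h × 0.2777777777777778 = 5.0 m/s
a = 51840 km/h² × 7.716049382716049e-05 = 4.0 m/s²
t = 0.001667 h × 3600.0 = 6.0012 s
d = v₀ × t + ½ × a × t² = 5.0 × 6.0012 + 0.5 × 4.0 × 6.0012² = 102.035 m
d = 102.035 m / 0.01 = 10200 cm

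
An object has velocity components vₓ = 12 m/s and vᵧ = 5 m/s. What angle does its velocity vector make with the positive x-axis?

θ = arctan(vᵧ/vₓ) = arctan(5/12) = 22.62°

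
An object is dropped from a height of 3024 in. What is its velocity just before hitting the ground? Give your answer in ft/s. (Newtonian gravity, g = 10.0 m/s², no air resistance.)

h = 3024 in × 0.0254 = 76.8096 m
v = √(2gh) = √(2 × 10.0 × 76.8096) = 39.1943 m/s
v = 39.1943 m/s / 0.3048 = 128.6 ft/s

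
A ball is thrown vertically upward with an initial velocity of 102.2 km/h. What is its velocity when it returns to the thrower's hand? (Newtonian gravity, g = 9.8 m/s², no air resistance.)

By conservation of energy (no air resistance), the ball returns to the throw height with the same speed as launch, but directed downward.
|v_ground| = v₀ = 102.2 km/h
v_ground = 102.2 km/h (downward)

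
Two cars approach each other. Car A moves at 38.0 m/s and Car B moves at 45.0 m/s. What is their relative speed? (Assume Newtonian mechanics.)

v_rel = v_A + v_B = 38.0 + 45.0 = 83.0 m/s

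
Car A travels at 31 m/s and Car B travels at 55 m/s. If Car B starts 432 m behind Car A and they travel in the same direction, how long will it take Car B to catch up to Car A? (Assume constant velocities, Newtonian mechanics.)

Relative speed: v_rel = 55 - 31 = 24 m/s
Time to catch: t = d₀/v_rel = 432/24 = 18.0 s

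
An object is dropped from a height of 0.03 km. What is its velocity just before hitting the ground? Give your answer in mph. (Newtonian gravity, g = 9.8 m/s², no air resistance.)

h = 0.03 km × 1000.0 = 30.0 m
v = √(2gh) = √(2 × 9.8 × 30.0) = 24.2487 m/s
v = 24.2487 m/s / 0.44704 = 54.24 mph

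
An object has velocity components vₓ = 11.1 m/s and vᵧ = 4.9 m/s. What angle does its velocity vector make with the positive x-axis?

θ = arctan(vᵧ/vₓ) = arctan(4.9/11.1) = 23.82°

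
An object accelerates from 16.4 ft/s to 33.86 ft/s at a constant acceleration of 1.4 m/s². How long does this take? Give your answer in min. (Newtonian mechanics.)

v₀ = 16.4 ft/s × 0.3048 = 4.99872 m/s
v = 33.86 ft/s × 0.3048 = 10.3205 m/s
t = (v - v₀) / a = (10.3205 - 4.99872) / 1.4 = 3.80127 s
t = 3.80127 s / 60.0 = 0.06335 min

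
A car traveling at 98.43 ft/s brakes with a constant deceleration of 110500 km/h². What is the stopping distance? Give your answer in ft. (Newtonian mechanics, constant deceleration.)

v₀ = 98.43 ft/s × 0.3048 = 30.0015 m/s
a = 110500 km/h² × 7.716049382716049e-05 = 8.52623 m/s²
d = v₀² / (2a) = 30.0015² / (2 × 8.52623) = 900.09 / 17.0525 = 52.7835 m
d = 52.7835 m / 0.3048 = 173.2 ft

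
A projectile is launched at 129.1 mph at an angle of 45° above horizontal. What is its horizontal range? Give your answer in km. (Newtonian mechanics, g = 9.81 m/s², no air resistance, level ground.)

v₀ = 129.1 mph × 0.44704 = 57.7129 m/s
R = v₀² × sin(2θ) / g = 57.7129² × sin(2 × 45°) / 9.81 = 3330.78 × 1.0 / 9.81 = 339.529 m
R = 339.529 m / 1000.0 = 0.3395 km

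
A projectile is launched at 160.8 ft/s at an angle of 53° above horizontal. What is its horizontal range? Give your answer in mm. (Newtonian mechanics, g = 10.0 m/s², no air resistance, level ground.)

v₀ = 160.8 ft/s × 0.3048 = 49.0118 m/s
R = v₀² × sin(2θ) / g = 49.0118² × sin(2 × 53°) / 10.0 = 2402.16 × 0.961262 / 10.0 = 230.911 m
R = 230.911 m / 0.001 = 230900 mm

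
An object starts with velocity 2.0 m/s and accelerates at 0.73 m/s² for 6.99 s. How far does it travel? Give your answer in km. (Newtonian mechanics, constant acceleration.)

d = v₀ × t + ½ × a × t² = 2.0 × 6.99 + 0.5 × 0.73 × 6.99² = 31.8139 m
d = 31.8139 m / 1000.0 = 0.03181 km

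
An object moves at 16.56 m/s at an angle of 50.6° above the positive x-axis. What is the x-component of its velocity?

vₓ = v cos(θ) = 16.56 × cos(50.6°) = 10.51 m/s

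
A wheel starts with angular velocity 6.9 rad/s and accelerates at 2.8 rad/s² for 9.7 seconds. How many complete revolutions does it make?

θ = ω₀t + ½αt² = 6.9×9.7 + ½×2.8×9.7² = 198.656 rad
Total revolutions = θ/(2π) = 198.656/(2π) = 31.62
Complete revolutions = ⌊31.62⌋ = 31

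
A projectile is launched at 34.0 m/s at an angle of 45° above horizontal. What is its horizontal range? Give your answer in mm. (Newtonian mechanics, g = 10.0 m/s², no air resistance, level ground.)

R = v₀² × sin(2θ) / g = 34.0² × sin(2 × 45°) / 10.0 = 1156.0 × 1.0 / 10.0 = 115.6 m
R = 115.6 m / 0.001 = 115600 mm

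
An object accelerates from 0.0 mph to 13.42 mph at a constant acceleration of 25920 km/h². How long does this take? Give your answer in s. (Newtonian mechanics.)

v₀ = 0.0 mph × 0.44704 = 0.0 m/s
v = 13.42 mph × 0.44704 = 5.99928 m/s
a = 25920 km/h² × 7.716049382716049e-05 = 2.0 m/s²
t = (v - v₀) / a = (5.99928 - 0.0) / 2.0 = 3.0 s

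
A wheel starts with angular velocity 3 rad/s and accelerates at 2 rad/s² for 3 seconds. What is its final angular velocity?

ω = ω₀ + αt = 3 + 2 × 3 = 9 rad/s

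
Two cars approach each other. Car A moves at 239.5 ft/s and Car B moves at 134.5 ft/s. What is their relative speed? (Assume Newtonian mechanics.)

v_rel = v_A + v_B = 239.5 + 134.5 = 374.0 ft/s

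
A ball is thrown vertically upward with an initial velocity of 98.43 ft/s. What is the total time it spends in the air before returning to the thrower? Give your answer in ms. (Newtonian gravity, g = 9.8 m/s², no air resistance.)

v₀ = 98.43 ft/s × 0.3048 = 30.0015 m/s
t_total = 2 × v₀ / g = 2 × 30.0015 / 9.8 = 6.12276 s
t_total = 6.12276 s / 0.001 = 6123 ms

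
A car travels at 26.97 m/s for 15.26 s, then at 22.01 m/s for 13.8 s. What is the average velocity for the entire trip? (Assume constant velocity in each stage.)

d₁ = v₁t₁ = 26.97 × 15.26 = 411.5622 m
d₂ = v₂t₂ = 22.01 × 13.8 = 303.738 m
d_total = 715.3002 m, t_total = 29.06 s
v_avg = d_total/t_total = 715.3002/29.06 = 24.61 m/s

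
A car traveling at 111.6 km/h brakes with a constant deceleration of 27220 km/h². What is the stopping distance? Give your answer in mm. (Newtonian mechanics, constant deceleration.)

v₀ = 111.6 km/h × 0.2777777777777778 = 31.0 m/s
a = 27220 km/h² × 7.716049382716049e-05 = 2.10031 m/s²
d = v₀² / (2a) = 31.0² / (2 × 2.10031) = 961.0 / 4.20062 = 228.776 m
d = 228.776 m / 0.001 = 228800 mm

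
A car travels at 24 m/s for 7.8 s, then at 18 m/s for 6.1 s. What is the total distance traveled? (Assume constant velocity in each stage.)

d₁ = v₁t₁ = 24 × 7.8 = 187.2 m
d₂ = v₂t₂ = 18 × 6.1 = 109.8 m
d_total = 187.2 + 109.8 = 297.0 m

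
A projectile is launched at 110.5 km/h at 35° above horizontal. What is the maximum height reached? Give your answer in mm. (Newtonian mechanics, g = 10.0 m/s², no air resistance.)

v₀ = 110.5 km/h × 0.2777777777777778 = 30.6944 m/s
H = v₀² × sin²(θ) / (2g) = 30.6944² × sin(35°)² / (2 × 10.0) = 942.146 × 0.32899 / 20.0 = 15.4978 m
H = 15.4978 m / 0.001 = 15500 mm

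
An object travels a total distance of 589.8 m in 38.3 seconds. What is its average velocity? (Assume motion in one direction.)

v_avg = Δd / Δt = 589.8 / 38.3 = 15.4 m/s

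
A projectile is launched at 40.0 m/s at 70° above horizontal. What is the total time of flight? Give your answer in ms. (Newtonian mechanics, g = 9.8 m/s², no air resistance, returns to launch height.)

T = 2 × v₀ × sin(θ) / g = 2 × 40.0 × sin(70°) / 9.8 = 2 × 40.0 × 0.939693 / 9.8 = 7.67096 s
T = 7.67096 s / 0.001 = 7671 ms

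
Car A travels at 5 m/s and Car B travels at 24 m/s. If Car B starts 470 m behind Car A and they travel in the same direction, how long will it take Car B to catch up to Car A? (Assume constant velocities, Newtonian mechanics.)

Relative speed: v_rel = 24 - 5 = 19 m/s
Time to catch: t = d₀/v_rel = 470/19 = 24.74 s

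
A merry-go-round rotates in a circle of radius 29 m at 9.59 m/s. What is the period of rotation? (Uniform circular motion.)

T = 2πr/v = 2π×29/9.59 = 19.0 s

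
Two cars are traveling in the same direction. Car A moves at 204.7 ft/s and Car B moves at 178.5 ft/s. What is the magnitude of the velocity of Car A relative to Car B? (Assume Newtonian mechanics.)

v_rel = |v_A - v_B| = |204.7 - 178.5| = 26.2 ft/s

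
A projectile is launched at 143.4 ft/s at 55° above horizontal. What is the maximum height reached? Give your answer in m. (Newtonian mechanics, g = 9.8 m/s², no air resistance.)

v₀ = 143.4 ft/s × 0.3048 = 43.7083 m/s
H = v₀² × sin²(θ) / (2g) = 43.7083² × sin(55°)² / (2 × 9.8) = 1910.42 × 0.67101 / 19.6 = 65.4 m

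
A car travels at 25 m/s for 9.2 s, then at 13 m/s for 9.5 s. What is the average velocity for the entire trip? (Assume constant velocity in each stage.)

d₁ = v₁t₁ = 25 × 9.2 = 230.0 m
d₂ = v₂t₂ = 13 × 9.5 = 123.5 m
d_total = 353.5 m, t_total = 18.7 s
v_avg = d_total/t_total = 353.5/18.7 = 18.9 m/s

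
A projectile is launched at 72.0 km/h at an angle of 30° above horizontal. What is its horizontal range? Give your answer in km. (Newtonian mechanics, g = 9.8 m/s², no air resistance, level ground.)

v₀ = 72.0 km/h × 0.2777777777777778 = 20.0 m/s
R = v₀² × sin(2θ) / g = 20.0² × sin(2 × 30°) / 9.8 = 400.0 × 0.866025 / 9.8 = 35.348 m
R = 35.348 m / 1000.0 = 0.03535 km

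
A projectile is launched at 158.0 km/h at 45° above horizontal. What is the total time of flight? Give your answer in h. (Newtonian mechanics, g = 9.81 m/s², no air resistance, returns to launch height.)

v₀ = 158.0 km/h × 0.2777777777777778 = 43.8889 m/s
T = 2 × v₀ × sin(θ) / g = 2 × 43.8889 × sin(45°) / 9.81 = 2 × 43.8889 × 0.707107 / 9.81 = 6.32704 s
T = 6.32704 s / 3600.0 = 0.001758 h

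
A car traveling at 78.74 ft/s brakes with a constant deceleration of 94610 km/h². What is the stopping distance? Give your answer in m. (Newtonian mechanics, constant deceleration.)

v₀ = 78.74 ft/s × 0.3048 = 24.0 m/s
a = 94610 km/h² × 7.716049382716049e-05 = 7.30015 m/s²
d = v₀² / (2a) = 24.0² / (2 × 7.30015) = 576.0 / 14.6003 = 39.45 m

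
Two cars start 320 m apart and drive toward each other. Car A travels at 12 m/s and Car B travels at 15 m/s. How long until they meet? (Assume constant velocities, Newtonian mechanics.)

Combined speed: v_combined = 12 + 15 = 27 m/s
Time to meet: t = d/v_combined = 320/27 = 11.85 s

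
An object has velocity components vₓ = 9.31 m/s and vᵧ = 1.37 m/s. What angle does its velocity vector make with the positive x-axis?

θ = arctan(vᵧ/vₓ) = arctan(1.37/9.31) = 8.37°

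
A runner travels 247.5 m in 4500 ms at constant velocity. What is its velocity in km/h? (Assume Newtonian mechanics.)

t = 4500 ms × 0.001 = 4.5 s
v = d / t = 247.5 / 4.5 = 55.0 m/s
v = 55.0 m/s / 0.2777777777777778 = 198.0 km/h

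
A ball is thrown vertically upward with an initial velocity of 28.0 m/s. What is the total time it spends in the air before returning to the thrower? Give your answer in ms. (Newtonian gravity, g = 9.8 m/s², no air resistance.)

t_total = 2 × v₀ / g = 2 × 28.0 / 9.8 = 5.71429 s
t_total = 5.71429 s / 0.001 = 5714 ms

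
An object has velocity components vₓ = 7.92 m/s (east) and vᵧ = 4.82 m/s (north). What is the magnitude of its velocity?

|v| = √(vₓ² + vᵧ²) = √(7.92² + 4.82²) = √(85.9588) = 9.27 m/s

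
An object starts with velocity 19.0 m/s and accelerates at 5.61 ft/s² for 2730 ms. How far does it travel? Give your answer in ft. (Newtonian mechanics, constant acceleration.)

a = 5.61 ft/s² × 0.3048 = 1.70993 m/s²
t = 2730 ms × 0.001 = 2.73 s
d = v₀ × t + ½ × a × t² = 19.0 × 2.73 + 0.5 × 1.70993 × 2.73² = 58.242 m
d = 58.242 m / 0.3048 = 191.1 ft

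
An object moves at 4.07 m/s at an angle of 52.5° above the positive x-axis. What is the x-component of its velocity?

vₓ = v cos(θ) = 4.07 × cos(52.5°) = 2.48 m/s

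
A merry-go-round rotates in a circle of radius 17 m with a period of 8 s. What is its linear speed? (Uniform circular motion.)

v = 2πr/T = 2π×17/8 = 13.35 m/s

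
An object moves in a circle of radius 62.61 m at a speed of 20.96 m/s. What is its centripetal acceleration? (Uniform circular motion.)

a_c = v²/r = 20.96²/62.61 = 439.3216/62.61 = 7.02 m/s²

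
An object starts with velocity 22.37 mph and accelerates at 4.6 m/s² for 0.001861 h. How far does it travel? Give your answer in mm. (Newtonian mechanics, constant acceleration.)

v₀ = 22.37 mph × 0.44704 = 10.0003 m/s
t = 0.001861 h × 3600.0 = 6.6996 s
d = v₀ × t + ½ × a × t² = 10.0003 × 6.6996 + 0.5 × 4.6 × 6.6996² = 170.233 m
d = 170.233 m / 0.001 = 170200 mm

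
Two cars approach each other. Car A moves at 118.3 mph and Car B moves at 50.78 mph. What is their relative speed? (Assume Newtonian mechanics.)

v_rel = v_A + v_B = 118.3 + 50.78 = 169.08 mph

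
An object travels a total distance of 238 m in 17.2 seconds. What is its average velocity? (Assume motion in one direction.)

v_avg = Δd / Δt = 238 / 17.2 = 13.84 m/s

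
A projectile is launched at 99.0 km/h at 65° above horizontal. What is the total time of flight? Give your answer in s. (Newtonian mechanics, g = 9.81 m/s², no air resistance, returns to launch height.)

v₀ = 99.0 km/h × 0.2777777777777778 = 27.5 m/s
T = 2 × v₀ × sin(θ) / g = 2 × 27.5 × sin(65°) / 9.81 = 2 × 27.5 × 0.906308 / 9.81 = 5.081 s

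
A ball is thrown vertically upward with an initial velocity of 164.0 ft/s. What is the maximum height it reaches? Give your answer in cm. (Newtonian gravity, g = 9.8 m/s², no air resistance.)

v₀ = 164.0 ft/s × 0.3048 = 49.9872 m/s
h_max = v₀² / (2g) = 49.9872² / (2 × 9.8) = 2498.72 / 19.6 = 127.486 m
h_max = 127.486 m / 0.01 = 12750 cm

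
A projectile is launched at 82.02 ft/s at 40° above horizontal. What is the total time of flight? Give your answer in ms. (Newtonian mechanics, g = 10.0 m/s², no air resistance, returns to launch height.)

v₀ = 82.02 ft/s × 0.3048 = 24.9997 m/s
T = 2 × v₀ × sin(θ) / g = 2 × 24.9997 × sin(40°) / 10.0 = 2 × 24.9997 × 0.642788 / 10.0 = 3.2139 s
T = 3.2139 s / 0.001 = 3214 ms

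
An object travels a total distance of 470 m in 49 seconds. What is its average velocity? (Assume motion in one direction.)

v_avg = Δd / Δt = 470 / 49 = 9.59 m/s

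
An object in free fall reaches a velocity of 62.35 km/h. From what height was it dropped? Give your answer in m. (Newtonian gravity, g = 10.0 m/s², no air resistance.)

v = 62.35 km/h × 0.2777777777777778 = 17.3194 m/s
h = v² / (2g) = 17.3194² / (2 × 10.0) = 15.0 m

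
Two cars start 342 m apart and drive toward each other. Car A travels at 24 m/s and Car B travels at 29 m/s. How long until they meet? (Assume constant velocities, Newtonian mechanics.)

Combined speed: v_combined = 24 + 29 = 53 m/s
Time to meet: t = d/v_combined = 342/53 = 6.45 s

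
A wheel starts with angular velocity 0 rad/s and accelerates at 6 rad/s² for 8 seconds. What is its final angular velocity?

ω = ω₀ + αt = 0 + 6 × 8 = 48 rad/s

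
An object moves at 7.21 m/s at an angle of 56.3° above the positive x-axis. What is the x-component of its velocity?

vₓ = v cos(θ) = 7.21 × cos(56.3°) = 4.0 m/s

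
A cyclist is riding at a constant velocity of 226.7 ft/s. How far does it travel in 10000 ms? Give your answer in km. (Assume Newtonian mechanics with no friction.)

v = 226.7 ft/s × 0.3048 = 69.0982 m/s
t = 10000 ms × 0.001 = 10.0 s
d = v × t = 69.0982 × 10.0 = 690.982 m
d = 690.982 m / 1000.0 = 0.691 km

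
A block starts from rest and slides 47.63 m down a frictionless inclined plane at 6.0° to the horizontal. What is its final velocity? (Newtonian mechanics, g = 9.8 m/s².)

a = g sin(θ) = 9.8 × sin(6.0°) = 1.0244 m/s²
v = √(2ad) = √(2 × 1.0244 × 47.63) = 9.88 m/s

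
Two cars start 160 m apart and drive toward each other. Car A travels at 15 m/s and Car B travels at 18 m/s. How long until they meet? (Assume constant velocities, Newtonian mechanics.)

Combined speed: v_combined = 15 + 18 = 33 m/s
Time to meet: t = d/v_combined = 160/33 = 4.85 s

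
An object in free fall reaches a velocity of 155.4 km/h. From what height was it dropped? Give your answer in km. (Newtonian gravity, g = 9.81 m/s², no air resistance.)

v = 155.4 km/h × 0.2777777777777778 = 43.1667 m/s
h = v² / (2g) = 43.1667² / (2 × 9.81) = 94.9727 m
h = 94.9727 m / 1000.0 = 0.09497 km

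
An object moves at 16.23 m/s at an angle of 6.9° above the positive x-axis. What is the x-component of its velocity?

vₓ = v cos(θ) = 16.23 × cos(6.9°) = 16.11 m/s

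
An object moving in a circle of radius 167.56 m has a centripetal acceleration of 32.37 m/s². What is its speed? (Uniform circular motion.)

v = √(a_c × r) = √(32.37 × 167.56) = 73.65 m/s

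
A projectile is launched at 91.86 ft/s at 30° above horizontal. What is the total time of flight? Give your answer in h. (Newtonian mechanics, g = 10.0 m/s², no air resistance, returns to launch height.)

v₀ = 91.86 ft/s × 0.3048 = 27.9989 m/s
T = 2 × v₀ × sin(θ) / g = 2 × 27.9989 × sin(30°) / 10.0 = 2 × 27.9989 × 0.5 / 10.0 = 2.79989 s
T = 2.79989 s / 3600.0 = 0.0007777 h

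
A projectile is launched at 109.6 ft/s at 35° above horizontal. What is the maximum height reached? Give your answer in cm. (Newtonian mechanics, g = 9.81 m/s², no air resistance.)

v₀ = 109.6 ft/s × 0.3048 = 33.4061 m/s
H = v₀² × sin²(θ) / (2g) = 33.4061² × sin(35°)² / (2 × 9.81) = 1115.97 × 0.32899 / 19.62 = 18.7127 m
H = 18.7127 m / 0.01 = 1871 cm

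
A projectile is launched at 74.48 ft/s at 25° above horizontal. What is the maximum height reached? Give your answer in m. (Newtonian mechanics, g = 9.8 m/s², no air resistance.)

v₀ = 74.48 ft/s × 0.3048 = 22.7015 m/s
H = v₀² × sin²(θ) / (2g) = 22.7015² × sin(25°)² / (2 × 9.8) = 515.358 × 0.178606 / 19.6 = 4.696 m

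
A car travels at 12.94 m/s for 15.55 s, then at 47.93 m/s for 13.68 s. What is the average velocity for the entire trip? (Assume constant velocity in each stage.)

d₁ = v₁t₁ = 12.94 × 15.55 = 201.217 m
d₂ = v₂t₂ = 47.93 × 13.68 = 655.6824 m
d_total = 856.8994 m, t_total = 29.23 s
v_avg = d_total/t_total = 856.8994/29.23 = 29.32 m/s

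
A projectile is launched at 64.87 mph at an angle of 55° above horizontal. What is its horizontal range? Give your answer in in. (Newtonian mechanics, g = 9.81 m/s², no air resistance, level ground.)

v₀ = 64.87 mph × 0.44704 = 28.9995 m/s
R = v₀² × sin(2θ) / g = 28.9995² × sin(2 × 55°) / 9.81 = 840.971 × 0.939693 / 9.81 = 80.556 m
R = 80.556 m / 0.0254 = 3171 in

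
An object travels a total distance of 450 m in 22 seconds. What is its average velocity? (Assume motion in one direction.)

v_avg = Δd / Δt = 450 / 22 = 20.45 m/s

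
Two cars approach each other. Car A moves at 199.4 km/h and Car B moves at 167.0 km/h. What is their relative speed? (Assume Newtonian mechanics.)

v_rel = v_A + v_B = 199.4 + 167.0 = 366.4 km/h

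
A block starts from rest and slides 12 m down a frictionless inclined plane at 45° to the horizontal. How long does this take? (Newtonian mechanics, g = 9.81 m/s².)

a = g sin(θ) = 9.81 × sin(45°) = 6.9367 m/s²
t = √(2d/a) = √(2 × 12 / 6.9367) = 1.86 s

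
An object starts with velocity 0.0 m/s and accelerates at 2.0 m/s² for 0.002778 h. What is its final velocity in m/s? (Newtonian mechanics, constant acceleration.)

t = 0.002778 h × 3600.0 = 10.0008 s
v = v₀ + a × t = 0.0 + 2.0 × 10.0008 = 20.0 m/s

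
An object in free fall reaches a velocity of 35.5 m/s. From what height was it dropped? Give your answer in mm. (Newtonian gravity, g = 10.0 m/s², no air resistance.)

h = v² / (2g) = 35.5² / (2 × 10.0) = 63.0125 m
h = 63.0125 m / 0.001 = 63010 mm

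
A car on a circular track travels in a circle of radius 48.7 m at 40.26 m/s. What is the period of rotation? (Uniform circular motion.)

T = 2πr/v = 2π×48.7/40.26 = 7.6 s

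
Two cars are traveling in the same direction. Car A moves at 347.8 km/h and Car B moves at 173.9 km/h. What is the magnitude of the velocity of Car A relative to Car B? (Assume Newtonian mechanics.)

v_rel = |v_A - v_B| = |347.8 - 173.9| = 173.9 km/h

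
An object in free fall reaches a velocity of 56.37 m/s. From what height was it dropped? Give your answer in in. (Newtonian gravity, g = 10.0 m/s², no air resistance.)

h = v² / (2g) = 56.37² / (2 × 10.0) = 158.879 m
h = 158.879 m / 0.0254 = 6255 in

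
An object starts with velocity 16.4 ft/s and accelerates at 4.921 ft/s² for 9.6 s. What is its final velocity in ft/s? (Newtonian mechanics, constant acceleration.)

v₀ = 16.4 ft/s × 0.3048 = 4.99872 m/s
a = 4.921 ft/s² × 0.3048 = 1.49992 m/s²
v = v₀ + a × t = 4.99872 + 1.49992 × 9.6 = 19.398 m/s
v = 19.398 m/s / 0.3048 = 63.64 ft/s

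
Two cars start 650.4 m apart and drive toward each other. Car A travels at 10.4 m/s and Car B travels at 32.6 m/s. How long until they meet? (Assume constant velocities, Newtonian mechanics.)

Combined speed: v_combined = 10.4 + 32.6 = 43.0 m/s
Time to meet: t = d/v_combined = 650.4/43.0 = 15.13 s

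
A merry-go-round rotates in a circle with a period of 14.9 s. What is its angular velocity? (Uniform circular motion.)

ω = 2π/T = 2π/14.9 = 0.4217 rad/s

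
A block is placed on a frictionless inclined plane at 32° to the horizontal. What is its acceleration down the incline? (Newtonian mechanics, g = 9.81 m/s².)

a = g sin(θ) = 9.81 × sin(32°) = 9.81 × 0.5299 = 5.2 m/s²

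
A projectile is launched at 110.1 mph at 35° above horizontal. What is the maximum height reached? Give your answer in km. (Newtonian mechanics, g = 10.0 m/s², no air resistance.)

v₀ = 110.1 mph × 0.44704 = 49.2191 m/s
H = v₀² × sin²(θ) / (2g) = 49.2191² × sin(35°)² / (2 × 10.0) = 2422.52 × 0.32899 / 20.0 = 39.8492 m
H = 39.8492 m / 1000.0 = 0.03985 km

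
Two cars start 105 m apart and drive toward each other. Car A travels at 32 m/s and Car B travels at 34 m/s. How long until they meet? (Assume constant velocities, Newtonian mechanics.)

Combined speed: v_combined = 32 + 34 = 66 m/s
Time to meet: t = d/v_combined = 105/66 = 1.59 s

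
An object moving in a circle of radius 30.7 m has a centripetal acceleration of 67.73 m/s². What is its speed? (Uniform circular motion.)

v = √(a_c × r) = √(67.73 × 30.7) = 45.6 m/s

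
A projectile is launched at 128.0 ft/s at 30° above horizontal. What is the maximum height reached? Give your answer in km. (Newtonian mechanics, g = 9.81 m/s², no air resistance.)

v₀ = 128.0 ft/s × 0.3048 = 39.0144 m/s
H = v₀² × sin²(θ) / (2g) = 39.0144² × sin(30°)² / (2 × 9.81) = 1522.123 × 0.25 / 19.62 = 19.39504 m
H = 19.39504 m / 1000.0 = 0.0194 km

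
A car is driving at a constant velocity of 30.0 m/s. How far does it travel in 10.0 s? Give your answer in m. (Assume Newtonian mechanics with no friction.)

d = v × t = 30.0 × 10.0 = 300.0 m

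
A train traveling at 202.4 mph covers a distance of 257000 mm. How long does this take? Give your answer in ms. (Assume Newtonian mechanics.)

d = 257000 mm × 0.001 = 257.0 m
v = 202.4 mph × 0.44704 = 90.4809 m/s
t = d / v = 257.0 / 90.4809 = 2.84038 s
t = 2.84038 s / 0.001 = 2840 ms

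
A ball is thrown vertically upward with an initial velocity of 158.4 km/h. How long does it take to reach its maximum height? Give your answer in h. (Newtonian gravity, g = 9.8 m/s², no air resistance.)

v₀ = 158.4 km/h × 0.2777777777777778 = 44.0 m/s
t_up = v₀ / g = 44.0 / 9.8 = 4.4898 s
t_up = 4.4898 s / 3600.0 = 0.001247 h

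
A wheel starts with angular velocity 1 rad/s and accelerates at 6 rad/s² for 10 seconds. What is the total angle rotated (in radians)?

θ = ω₀t + ½αt² = 1×10 + ½×6×10² = 310.0 rad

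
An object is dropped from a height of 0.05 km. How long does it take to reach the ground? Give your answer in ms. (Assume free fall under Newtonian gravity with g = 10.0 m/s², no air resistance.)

h = 0.05 km × 1000.0 = 50.0 m
t = √(2h/g) = √(2 × 50.0 / 10.0) = 3.16228 s
t = 3.16228 s / 0.001 = 3162 ms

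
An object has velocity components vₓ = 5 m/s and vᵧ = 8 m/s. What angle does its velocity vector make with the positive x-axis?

θ = arctan(vᵧ/vₓ) = arctan(8/5) = 57.99°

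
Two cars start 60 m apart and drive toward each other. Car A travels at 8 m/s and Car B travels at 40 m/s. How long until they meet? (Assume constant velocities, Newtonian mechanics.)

Combined speed: v_combined = 8 + 40 = 48 m/s
Time to meet: t = d/v_combined = 60/48 = 1.25 s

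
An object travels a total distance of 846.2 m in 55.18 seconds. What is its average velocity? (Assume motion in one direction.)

v_avg = Δd / Δt = 846.2 / 55.18 = 15.34 m/s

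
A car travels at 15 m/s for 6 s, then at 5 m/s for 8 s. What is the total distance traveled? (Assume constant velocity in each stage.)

d₁ = v₁t₁ = 15 × 6 = 90 m
d₂ = v₂t₂ = 5 × 8 = 40 m
d_total = 90 + 40 = 130 m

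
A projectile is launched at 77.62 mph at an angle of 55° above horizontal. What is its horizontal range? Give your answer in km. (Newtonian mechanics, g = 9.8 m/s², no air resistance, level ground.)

v₀ = 77.62 mph × 0.44704 = 34.6992 m/s
R = v₀² × sin(2θ) / g = 34.6992² × sin(2 × 55°) / 9.8 = 1204.03 × 0.939693 / 9.8 = 115.451 m
R = 115.451 m / 1000.0 = 0.1155 km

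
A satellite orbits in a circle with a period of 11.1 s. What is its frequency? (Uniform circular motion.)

f = 1/T = 1/11.1 = 0.0901 Hz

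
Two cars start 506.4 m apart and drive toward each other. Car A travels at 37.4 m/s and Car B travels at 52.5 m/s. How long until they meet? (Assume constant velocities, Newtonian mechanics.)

Combined speed: v_combined = 37.4 + 52.5 = 89.9 m/s
Time to meet: t = d/v_combined = 506.4/89.9 = 5.63 s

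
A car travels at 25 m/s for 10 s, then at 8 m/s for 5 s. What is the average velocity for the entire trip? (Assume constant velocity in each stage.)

d₁ = v₁t₁ = 25 × 10 = 250 m
d₂ = v₂t₂ = 8 × 5 = 40 m
d_total = 290 m, t_total = 15 s
v_avg = d_total/t_total = 290/15 = 19.33 m/s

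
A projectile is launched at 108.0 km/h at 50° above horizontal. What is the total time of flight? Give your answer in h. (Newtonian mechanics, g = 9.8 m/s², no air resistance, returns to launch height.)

v₀ = 108.0 km/h × 0.2777777777777778 = 30.0 m/s
T = 2 × v₀ × sin(θ) / g = 2 × 30.0 × sin(50°) / 9.8 = 2 × 30.0 × 0.766044 / 9.8 = 4.69007 s
T = 4.69007 s / 3600.0 = 0.001303 h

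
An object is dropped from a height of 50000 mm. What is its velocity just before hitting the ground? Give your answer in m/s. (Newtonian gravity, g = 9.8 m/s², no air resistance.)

h = 50000 mm × 0.001 = 50.0 m
v = √(2gh) = √(2 × 9.8 × 50.0) = 31.3 m/s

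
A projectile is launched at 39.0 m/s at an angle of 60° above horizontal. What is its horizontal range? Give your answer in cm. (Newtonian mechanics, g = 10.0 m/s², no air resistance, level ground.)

R = v₀² × sin(2θ) / g = 39.0² × sin(2 × 60°) / 10.0 = 1521.0 × 0.866025 / 10.0 = 131.722 m
R = 131.722 m / 0.01 = 13170 cm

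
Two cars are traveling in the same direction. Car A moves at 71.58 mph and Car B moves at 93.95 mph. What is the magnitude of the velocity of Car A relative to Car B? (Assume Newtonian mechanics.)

v_rel = |v_A - v_B| = |71.58 - 93.95| = 22.37 mph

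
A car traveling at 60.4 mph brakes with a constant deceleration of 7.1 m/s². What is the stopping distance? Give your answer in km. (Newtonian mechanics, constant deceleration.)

v₀ = 60.4 mph × 0.44704 = 27.0012 m/s
d = v₀² / (2a) = 27.0012² / (2 × 7.1) = 729.065 / 14.2 = 51.3426 m
d = 51.3426 m / 1000.0 = 0.05134 km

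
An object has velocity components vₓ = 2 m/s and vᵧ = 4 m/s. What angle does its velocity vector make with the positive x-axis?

θ = arctan(vᵧ/vₓ) = arctan(4/2) = 63.43°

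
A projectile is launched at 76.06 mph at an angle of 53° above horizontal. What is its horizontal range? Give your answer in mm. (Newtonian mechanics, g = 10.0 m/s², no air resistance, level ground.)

v₀ = 76.06 mph × 0.44704 = 34.0019 m/s
R = v₀² × sin(2θ) / g = 34.0019² × sin(2 × 53°) / 10.0 = 1156.13 × 0.961262 / 10.0 = 111.134 m
R = 111.134 m / 0.001 = 111100 mm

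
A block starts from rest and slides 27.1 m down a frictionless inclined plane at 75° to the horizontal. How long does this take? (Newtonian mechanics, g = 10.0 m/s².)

a = g sin(θ) = 10.0 × sin(75°) = 9.6593 m/s²
t = √(2d/a) = √(2 × 27.1 / 9.6593) = 2.37 s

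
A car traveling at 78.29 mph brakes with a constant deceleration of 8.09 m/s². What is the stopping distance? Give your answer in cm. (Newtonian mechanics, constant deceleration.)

v₀ = 78.29 mph × 0.44704 = 34.9988 m/s
d = v₀² / (2a) = 34.9988² / (2 × 8.09) = 1224.92 / 16.18 = 75.7058 m
d = 75.7058 m / 0.01 = 7571 cm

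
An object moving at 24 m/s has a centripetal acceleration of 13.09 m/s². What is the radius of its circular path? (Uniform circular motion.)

r = v²/a_c = 24²/13.09 = 44.0 m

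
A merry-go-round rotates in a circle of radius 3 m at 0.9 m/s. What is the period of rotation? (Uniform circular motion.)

T = 2πr/v = 2π×3/0.9 = 20.94 s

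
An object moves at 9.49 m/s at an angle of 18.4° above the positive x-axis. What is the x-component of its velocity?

vₓ = v cos(θ) = 9.49 × cos(18.4°) = 9.0 m/s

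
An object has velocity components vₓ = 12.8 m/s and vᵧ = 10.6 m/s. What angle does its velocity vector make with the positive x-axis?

θ = arctan(vᵧ/vₓ) = arctan(10.6/12.8) = 39.63°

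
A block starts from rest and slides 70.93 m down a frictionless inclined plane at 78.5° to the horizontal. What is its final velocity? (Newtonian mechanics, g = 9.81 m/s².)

a = g sin(θ) = 9.81 × sin(78.5°) = 9.6131 m/s²
v = √(2ad) = √(2 × 9.6131 × 70.93) = 36.93 m/s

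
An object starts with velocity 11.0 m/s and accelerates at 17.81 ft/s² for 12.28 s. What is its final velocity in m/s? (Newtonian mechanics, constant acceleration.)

a = 17.81 ft/s² × 0.3048 = 5.42849 m/s²
v = v₀ + a × t = 11.0 + 5.42849 × 12.28 = 77.66 m/s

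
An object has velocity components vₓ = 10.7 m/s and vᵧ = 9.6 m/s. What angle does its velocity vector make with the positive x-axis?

θ = arctan(vᵧ/vₓ) = arctan(9.6/10.7) = 41.9°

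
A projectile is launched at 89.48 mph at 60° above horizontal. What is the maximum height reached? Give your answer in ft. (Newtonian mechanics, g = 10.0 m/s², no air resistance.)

v₀ = 89.48 mph × 0.44704 = 40.0011 m/s
H = v₀² × sin²(θ) / (2g) = 40.0011² × sin(60°)² / (2 × 10.0) = 1600.09 × 0.75 / 20.0 = 60.0034 m
H = 60.0034 m / 0.3048 = 196.9 ft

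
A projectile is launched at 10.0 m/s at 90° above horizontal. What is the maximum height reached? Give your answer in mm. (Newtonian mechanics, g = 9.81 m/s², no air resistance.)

H = v₀² × sin²(θ) / (2g) = 10.0² × sin(90°)² / (2 × 9.81) = 100.0 × 1.0 / 19.62 = 5.09684 m
H = 5.09684 m / 0.001 = 5097 mm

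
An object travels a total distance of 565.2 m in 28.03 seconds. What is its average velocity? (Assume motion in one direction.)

v_avg = Δd / Δt = 565.2 / 28.03 = 20.16 m/s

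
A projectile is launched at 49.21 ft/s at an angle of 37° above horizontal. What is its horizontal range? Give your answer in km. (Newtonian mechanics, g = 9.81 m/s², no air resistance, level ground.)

v₀ = 49.21 ft/s × 0.3048 = 14.9992 m/s
R = v₀² × sin(2θ) / g = 14.9992² × sin(2 × 37°) / 9.81 = 224.976 × 0.961262 / 9.81 = 22.0449 m
R = 22.0449 m / 1000.0 = 0.02204 km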